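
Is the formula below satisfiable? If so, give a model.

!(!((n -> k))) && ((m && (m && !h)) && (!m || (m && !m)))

UNSATISFIABLE

Case m = True: the conjunct !m || (m && !m) becomes !True || (True && False) = False.
Case m = False: the conjunct m is False.
Both cases fail — unsatisfiable.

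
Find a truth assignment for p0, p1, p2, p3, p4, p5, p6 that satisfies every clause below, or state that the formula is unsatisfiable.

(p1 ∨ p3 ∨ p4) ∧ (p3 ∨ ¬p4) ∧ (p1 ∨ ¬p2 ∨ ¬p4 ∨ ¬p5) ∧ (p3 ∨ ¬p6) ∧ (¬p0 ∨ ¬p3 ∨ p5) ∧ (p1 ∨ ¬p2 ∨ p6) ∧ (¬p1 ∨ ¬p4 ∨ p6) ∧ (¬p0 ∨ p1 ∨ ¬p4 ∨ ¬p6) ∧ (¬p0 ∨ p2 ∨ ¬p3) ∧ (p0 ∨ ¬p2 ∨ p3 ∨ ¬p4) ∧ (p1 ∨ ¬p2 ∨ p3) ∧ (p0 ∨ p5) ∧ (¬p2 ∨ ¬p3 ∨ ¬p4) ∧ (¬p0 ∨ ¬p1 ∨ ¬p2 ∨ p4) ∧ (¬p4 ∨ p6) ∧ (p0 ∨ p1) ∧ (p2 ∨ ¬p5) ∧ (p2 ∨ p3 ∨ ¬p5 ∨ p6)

p0=F; p1=T; p2=T; p3=T; p4=F; p5=T; p6=T

Set p0 = False.
  then (p0 ∨ p5) forces p5 = True.
  then (p0 ∨ p1) forces p1 = True.
  then (p2 ∨ ¬p5) forces p2 = True.
Set p3 = True.
  then (¬p2 ∨ ¬p3 ∨ ¬p4) forces p4 = False.
Set p6 = True.
All clauses satisfied.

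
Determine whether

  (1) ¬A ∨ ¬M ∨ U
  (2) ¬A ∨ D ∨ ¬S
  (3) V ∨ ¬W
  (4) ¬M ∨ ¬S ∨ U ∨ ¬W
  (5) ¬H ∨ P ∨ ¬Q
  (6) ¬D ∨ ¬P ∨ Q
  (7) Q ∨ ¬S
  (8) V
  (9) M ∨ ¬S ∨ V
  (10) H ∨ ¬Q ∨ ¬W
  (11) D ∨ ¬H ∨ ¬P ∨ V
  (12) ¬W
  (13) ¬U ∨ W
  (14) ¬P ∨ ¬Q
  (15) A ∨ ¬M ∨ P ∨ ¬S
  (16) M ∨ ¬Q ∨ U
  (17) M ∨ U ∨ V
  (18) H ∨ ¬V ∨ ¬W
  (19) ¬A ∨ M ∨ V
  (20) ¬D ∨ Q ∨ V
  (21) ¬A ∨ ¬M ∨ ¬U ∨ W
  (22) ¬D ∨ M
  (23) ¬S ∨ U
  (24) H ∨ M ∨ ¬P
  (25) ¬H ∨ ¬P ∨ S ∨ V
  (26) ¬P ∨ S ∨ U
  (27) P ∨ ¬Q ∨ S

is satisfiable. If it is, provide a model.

Unit clause (V) forces V = True.
Unit clause (¬W) forces W = False.
In (¬U ∨ W) only ¬U is left, so U = False.
In (¬S ∨ U) only ¬S is left, so S = False.
In (¬P ∨ S ∨ U) only ¬P is left, so P = False.
In (P ∨ ¬Q ∨ S) only ¬Q is left, so Q = False.
Set A = False.
Set H = False.
Set D = False.
Set M = False.
All clauses satisfied.

V = True; A = False; U = False; H = False; Q = False; S = False; D = False; W = False; M = False; P = False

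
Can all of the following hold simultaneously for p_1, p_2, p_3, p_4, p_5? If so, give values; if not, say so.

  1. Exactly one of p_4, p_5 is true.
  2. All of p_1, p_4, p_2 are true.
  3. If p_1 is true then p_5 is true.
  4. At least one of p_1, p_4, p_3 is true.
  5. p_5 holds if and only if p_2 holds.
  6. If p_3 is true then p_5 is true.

UNSATISFIABLE

Case p_1 = True:
  (2) forces p_4 = True.
  (1) with p_4=T forces p_5 = False.
  Constraint (3) is violated (p_1=T, p_5=F) — contradiction.
Case p_1 = False:
  Constraint (2) is violated (p_1=F) — contradiction.
Both cases fail — unsatisfiable.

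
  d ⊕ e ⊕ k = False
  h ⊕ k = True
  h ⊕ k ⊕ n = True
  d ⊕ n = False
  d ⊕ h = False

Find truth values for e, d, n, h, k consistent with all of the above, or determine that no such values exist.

e: True, d: False, n: False, h: False, k: True

d ⊕ e ⊕ k = F ⊕ T ⊕ T = False ✓
h ⊕ k = F ⊕ T = True ✓
h ⊕ k ⊕ n = F ⊕ T ⊕ F = True ✓
d ⊕ n = F ⊕ F = False ✓
d ⊕ h = F ⊕ F = False ✓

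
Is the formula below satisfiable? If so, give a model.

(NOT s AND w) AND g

g: True, s: False, w: True

  NOT s AND w = True
    NOT s = True
Both conjuncts True, so the formula holds.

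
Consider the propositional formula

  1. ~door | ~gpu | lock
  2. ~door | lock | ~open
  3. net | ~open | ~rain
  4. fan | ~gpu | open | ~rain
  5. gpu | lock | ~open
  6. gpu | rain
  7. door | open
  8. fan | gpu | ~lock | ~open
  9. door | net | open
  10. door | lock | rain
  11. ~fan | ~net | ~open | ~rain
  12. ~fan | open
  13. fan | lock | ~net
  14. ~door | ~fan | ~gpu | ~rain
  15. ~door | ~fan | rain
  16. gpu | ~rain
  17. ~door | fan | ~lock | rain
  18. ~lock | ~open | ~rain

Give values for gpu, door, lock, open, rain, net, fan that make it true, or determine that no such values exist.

Set gpu = True.
Set door = False.
  then (door | open) forces open = True.
Try lock = False:
  (door | lock | rain) forces rain = True.
  (net | ~open | ~rain) forces net = True.
  (~fan | ~net | ~open | ~rain) forces fan = False.
  clause (fan | lock | ~net) is falsified — backtrack.
So lock = True.
  then (~lock | ~open | ~rain) forces rain = False.
Set net = True.
Set fan = False.
All clauses satisfied.

gpu=T, door=F, lock=T, open=T, rain=F, net=T, fan=F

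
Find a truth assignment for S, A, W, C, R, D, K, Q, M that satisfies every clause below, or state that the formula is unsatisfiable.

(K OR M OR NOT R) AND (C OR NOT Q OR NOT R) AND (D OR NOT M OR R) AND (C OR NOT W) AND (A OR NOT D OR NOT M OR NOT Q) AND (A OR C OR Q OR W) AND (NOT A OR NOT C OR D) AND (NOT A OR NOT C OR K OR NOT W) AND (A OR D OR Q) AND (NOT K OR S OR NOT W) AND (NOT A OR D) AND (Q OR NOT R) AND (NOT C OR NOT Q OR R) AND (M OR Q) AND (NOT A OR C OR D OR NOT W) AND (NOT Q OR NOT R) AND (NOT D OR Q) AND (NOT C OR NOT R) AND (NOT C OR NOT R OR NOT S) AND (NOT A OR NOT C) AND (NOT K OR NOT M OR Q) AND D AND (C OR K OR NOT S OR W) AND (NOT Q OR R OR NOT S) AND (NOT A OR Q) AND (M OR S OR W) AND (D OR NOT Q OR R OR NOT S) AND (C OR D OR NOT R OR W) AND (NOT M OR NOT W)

Unit clause (D) forces D = True.
In (NOT D OR Q) only Q is left, so Q = True.
In (NOT Q OR NOT R) only NOT R is left, so R = False.
In (NOT Q OR R OR NOT S) only NOT S is left, so S = False.
In (NOT C OR NOT Q OR R) only NOT C is left, so C = False.
In (C OR NOT W) only NOT W is left, so W = False.
In (M OR S OR W) only M is left, so M = True.
In (A OR NOT D OR NOT M OR NOT Q) only A is left, so A = True.
Set K = False.
All clauses satisfied.

S: False, A: True, W: False, C: False, R: False, D: True, K: False, Q: True, M: True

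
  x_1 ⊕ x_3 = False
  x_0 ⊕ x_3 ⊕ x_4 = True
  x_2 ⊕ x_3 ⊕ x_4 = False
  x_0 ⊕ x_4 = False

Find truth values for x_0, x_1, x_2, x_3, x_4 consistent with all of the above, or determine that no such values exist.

x_0 = False; x_1 = True; x_2 = True; x_3 = True; x_4 = False

x_1 ⊕ x_3 = T ⊕ T = False ✓
x_0 ⊕ x_3 ⊕ x_4 = F ⊕ T ⊕ F = True ✓
x_2 ⊕ x_3 ⊕ x_4 = T ⊕ T ⊕ F = False ✓
x_0 ⊕ x_4 = F ⊕ F = False ✓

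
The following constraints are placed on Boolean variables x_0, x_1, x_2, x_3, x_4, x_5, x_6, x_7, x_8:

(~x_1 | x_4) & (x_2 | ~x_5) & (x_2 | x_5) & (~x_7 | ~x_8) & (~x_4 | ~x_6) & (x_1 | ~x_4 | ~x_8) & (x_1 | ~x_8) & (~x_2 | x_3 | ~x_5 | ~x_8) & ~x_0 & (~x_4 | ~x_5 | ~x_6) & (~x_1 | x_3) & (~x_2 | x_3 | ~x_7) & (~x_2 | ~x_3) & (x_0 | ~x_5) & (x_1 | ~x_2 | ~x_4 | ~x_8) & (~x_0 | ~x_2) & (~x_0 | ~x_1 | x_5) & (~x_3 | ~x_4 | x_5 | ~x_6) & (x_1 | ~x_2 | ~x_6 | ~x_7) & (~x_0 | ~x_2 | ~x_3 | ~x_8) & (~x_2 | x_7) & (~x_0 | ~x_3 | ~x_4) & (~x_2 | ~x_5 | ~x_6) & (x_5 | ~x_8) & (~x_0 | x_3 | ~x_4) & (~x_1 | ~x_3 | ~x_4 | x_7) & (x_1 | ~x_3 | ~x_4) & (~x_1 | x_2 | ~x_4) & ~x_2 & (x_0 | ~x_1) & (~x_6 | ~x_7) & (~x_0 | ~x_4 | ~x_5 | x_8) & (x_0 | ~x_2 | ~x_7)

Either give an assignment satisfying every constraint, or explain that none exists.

The formula is unsatisfiable.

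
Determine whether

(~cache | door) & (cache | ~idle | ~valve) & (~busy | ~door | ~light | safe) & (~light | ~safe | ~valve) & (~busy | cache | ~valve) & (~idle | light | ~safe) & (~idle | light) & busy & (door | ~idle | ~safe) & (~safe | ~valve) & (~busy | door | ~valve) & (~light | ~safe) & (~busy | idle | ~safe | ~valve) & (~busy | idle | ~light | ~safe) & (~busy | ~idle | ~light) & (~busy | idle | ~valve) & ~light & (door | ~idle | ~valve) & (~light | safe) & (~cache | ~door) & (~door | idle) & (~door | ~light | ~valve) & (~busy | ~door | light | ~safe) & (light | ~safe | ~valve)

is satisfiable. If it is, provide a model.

light: False, door: False, busy: True, idle: False, valve: False, cache: False, safe: False

Unit clause (busy) forces busy = True.
Unit clause (~light) forces light = False.
In (~idle | light) only ~idle is left, so idle = False.
In (~busy | idle | ~valve) only ~valve is left, so valve = False.
In (~door | idle) only ~door is left, so door = False.
In (~cache | door) only ~cache is left, so cache = False.
Set safe = False.
All clauses satisfied.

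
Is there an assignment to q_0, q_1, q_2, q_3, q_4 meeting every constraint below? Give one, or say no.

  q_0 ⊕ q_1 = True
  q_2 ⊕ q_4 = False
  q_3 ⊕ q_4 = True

q_0: True, q_1: False, q_2: True, q_3: False, q_4: True

q_0 ⊕ q_1 = T ⊕ F = True ✓
q_2 ⊕ q_4 = T ⊕ T = False ✓
q_3 ⊕ q_4 = F ⊕ T = True ✓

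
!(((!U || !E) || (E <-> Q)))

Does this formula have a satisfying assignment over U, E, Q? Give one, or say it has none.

U = True, E = True, Q = False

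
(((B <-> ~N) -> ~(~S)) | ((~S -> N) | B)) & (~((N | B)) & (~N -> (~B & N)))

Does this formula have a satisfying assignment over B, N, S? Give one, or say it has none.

No satisfying assignment exists.

Case N = True: the conjunct ~((N | B)) becomes ~((True | B)) = False.
Case N = False: the conjunct ~N -> (~B & N) becomes ~False -> (~B & False) = False.
Both cases fail — unsatisfiable.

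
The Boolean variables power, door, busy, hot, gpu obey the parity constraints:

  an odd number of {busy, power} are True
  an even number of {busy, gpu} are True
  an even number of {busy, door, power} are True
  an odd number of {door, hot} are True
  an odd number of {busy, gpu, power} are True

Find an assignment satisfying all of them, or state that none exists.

power=T; door=T; busy=F; hot=F; gpu=F

{busy, power}: 1 true → odd ✓
{busy, gpu}: 0 true → even ✓
{busy, door, power}: 2 true → even ✓
{door, hot}: 1 true → odd ✓
{busy, gpu, power}: 1 true → odd ✓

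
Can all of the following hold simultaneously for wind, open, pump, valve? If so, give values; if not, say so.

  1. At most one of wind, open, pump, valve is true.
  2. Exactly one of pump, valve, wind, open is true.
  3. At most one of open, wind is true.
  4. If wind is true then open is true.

wind = False, open = False, pump = False, valve = True

  (1) {wind, open, pump, valve}: 1 true — at most one ✓
  (2) {pump, valve, wind, open}: 1 true — exactly one ✓
  (3) {open, wind}: 0 true — at most one ✓
  (4) wind=F ⇒ open: vacuous ✓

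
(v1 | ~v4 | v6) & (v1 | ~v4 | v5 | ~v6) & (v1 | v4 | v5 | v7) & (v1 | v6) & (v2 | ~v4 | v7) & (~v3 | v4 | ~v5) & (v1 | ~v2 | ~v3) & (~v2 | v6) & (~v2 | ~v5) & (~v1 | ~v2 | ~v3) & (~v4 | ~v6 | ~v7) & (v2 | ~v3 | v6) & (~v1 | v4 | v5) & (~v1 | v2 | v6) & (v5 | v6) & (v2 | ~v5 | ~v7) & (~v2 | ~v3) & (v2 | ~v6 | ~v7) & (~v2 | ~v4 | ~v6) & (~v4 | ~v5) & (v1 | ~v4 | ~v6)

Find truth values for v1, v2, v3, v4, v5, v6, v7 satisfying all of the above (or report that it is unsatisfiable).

Set v1 = False.
  then (v1 | v6) forces v6 = True.
  then (v1 | ~v4 | ~v6) forces v4 = False.
Set v2 = False.
  then (v2 | ~v6 | ~v7) forces v7 = False.
  then (v1 | v4 | v5 | v7) forces v5 = True.
  then (~v3 | v4 | ~v5) forces v3 = False.
All clauses satisfied.

v1 = False, v2 = False, v3 = False, v4 = False, v5 = True, v6 = True, v7 = False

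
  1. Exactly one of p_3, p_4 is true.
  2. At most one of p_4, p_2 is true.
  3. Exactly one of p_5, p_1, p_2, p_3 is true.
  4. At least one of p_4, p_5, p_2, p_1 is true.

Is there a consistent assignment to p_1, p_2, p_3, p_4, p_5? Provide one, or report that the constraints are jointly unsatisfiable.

p_1: False, p_2: False, p_3: False, p_4: True, p_5: True

  (1) {p_3, p_4}: 1 true — exactly one ✓
  (2) {p_4, p_2}: 1 true — at most one ✓
  (3) {p_5, p_1, p_2, p_3}: 1 true — exactly one ✓
  (4) {p_4, p_5, p_2, p_1}: 2 true — at least one ✓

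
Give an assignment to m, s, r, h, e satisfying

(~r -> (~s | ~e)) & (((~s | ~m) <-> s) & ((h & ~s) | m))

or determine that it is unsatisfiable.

Case s = True: the formula simplifies to (~r -> ~e) & (~m & m).
  m = True: the conjunct ~m is False.
  m = False: the conjunct m is False.
Case s = False: the conjunct (~s | ~m) <-> s becomes (True | ~m) <-> False = False.
Both cases fail — unsatisfiable.

No satisfying assignment exists.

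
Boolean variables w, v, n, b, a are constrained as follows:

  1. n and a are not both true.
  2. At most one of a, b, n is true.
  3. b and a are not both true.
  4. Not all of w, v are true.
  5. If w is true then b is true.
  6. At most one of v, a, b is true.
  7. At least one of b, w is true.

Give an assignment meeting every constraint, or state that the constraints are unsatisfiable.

w=T; v=F; n=F; b=T; a=F

  (1) n=F, a=F — not both ✓
  (2) {a, b, n}: 1 true — at most one ✓
  (3) b=T, a=F — not both ✓
  (4) {w, v}: 1/2 true — not all ✓
  (5) w=T ⇒ b: T ✓
  (6) {v, a, b}: 1 true — at most one ✓
  (7) {b, w}: 2 true — at least one ✓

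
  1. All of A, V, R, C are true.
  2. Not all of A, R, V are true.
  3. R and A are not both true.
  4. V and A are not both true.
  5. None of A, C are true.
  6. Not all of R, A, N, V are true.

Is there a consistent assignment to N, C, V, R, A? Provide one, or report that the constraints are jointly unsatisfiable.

Case C = True:
  Constraint (5) is violated (C=T) — contradiction.
Case C = False:
  Constraint (1) is violated (C=F) — contradiction.
Both cases fail — unsatisfiable.

Unsatisfiable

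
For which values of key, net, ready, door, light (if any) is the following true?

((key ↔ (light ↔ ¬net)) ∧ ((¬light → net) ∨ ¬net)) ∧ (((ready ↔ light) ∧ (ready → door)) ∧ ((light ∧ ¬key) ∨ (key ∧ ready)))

key = True; net = False; ready = True; door = True; light = True

  (key ↔ (light ↔ ¬net)) ∧ ((¬light → net) ∨ ¬net) = True
    key ↔ (light ↔ ¬net) = True
      light ↔ ¬net = True
        ¬net = True
    (¬light → net) ∨ ¬net = True
      ¬light → net = True
        ¬light = False
      ¬net = True
  ((ready ↔ light) ∧ (ready → door)) ∧ ((light ∧ ¬key) ∨ (key ∧ ready)) = True
    (ready ↔ light) ∧ (ready → door) = True
      ready ↔ light = True
      ready → door = True
    (light ∧ ¬key) ∨ (key ∧ ready) = True
      light ∧ ¬key = False
        ¬key = False
      key ∧ ready = True
Both conjuncts True, so the formula holds.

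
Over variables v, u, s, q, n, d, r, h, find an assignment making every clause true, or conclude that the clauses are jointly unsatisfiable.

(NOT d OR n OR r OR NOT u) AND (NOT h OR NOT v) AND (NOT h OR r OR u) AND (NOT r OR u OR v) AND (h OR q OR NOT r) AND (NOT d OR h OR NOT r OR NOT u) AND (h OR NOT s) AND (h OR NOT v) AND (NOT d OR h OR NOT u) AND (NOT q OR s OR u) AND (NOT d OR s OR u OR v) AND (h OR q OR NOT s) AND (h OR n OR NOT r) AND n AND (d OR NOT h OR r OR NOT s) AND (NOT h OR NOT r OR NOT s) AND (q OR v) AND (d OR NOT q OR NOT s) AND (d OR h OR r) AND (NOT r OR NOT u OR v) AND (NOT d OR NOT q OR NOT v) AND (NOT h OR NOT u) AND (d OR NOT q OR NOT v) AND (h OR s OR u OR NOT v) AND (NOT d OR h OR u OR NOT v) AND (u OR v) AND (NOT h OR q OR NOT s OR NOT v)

Case v = True:
  (NOT h OR NOT v) forces h = False.
  Clause (h OR NOT v) is falsified — contradiction.
Case v = False:
  (n) forces n = True.
  (q OR v) forces q = True.
  (u OR v) forces u = True.
  (NOT r OR NOT u OR v) forces r = False.
  (NOT h OR NOT u) forces h = False.
  (h OR NOT s) forces s = False.
  (NOT d OR h OR NOT u) forces d = False.
  Clause (d OR h OR r) is falsified — contradiction.
Both cases fail, so the formula is unsatisfiable.

UNSATISFIABLE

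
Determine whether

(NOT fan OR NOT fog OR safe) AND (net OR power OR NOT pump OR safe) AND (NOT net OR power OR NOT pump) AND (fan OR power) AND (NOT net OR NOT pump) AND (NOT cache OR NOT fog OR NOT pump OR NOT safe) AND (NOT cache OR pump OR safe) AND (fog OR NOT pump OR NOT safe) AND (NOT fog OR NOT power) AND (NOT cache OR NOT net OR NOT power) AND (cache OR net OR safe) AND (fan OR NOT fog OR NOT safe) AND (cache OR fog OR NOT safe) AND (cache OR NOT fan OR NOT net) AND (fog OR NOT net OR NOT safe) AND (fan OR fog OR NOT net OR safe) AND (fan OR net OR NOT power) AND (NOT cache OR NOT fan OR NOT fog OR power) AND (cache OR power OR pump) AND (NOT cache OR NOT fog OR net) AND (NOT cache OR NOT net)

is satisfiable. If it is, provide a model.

Set cache = False.
Try fan = False:
  (fan OR power) forces power = True.
  (NOT fog OR NOT power) forces fog = False.
  (cache OR fog OR NOT safe) forces safe = False.
  (cache OR net OR safe) forces net = True.
  clause (fan OR fog OR NOT net OR safe) is falsified — backtrack.
So fan = True.
  then (cache OR NOT fan OR NOT net) forces net = False.
  then (cache OR net OR safe) forces safe = True.
  then (cache OR fog OR NOT safe) forces fog = True.
  then (NOT fog OR NOT power) forces power = False.
  then (cache OR power OR pump) forces pump = True.
All clauses satisfied.

cache = False; fan = True; power = False; safe = True; fog = True; pump = True; net = False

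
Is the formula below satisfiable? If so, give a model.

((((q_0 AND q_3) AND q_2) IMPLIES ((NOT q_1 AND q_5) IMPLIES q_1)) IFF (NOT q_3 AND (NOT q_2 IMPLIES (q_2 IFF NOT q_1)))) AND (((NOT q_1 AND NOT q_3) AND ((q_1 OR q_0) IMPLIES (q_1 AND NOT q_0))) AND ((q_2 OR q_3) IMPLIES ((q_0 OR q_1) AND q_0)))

The formula is unsatisfiable.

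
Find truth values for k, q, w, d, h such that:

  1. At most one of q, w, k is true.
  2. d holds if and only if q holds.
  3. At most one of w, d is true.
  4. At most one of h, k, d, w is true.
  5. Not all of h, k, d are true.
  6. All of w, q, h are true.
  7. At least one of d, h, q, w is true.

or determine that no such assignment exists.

Case q = True:
  (1) with q=T forces w = False.
  Constraint (6) is violated (w=F) — contradiction.
Case q = False:
  Constraint (6) is violated (q=F) — contradiction.
Both cases fail — unsatisfiable.

The formula is unsatisfiable.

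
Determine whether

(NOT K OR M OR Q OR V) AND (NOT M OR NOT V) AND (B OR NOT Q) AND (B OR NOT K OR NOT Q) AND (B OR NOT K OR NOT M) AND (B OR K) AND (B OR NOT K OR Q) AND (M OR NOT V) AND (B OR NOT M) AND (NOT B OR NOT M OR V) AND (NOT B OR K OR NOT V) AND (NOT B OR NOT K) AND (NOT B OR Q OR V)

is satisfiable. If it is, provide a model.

Set V = False.
Set Q = True.
  then (B OR NOT Q) forces B = True.
  then (NOT B OR NOT M OR V) forces M = False.
  then (NOT B OR NOT K) forces K = False.
All clauses satisfied.

V = False, Q = True, K = False, B = True, M = False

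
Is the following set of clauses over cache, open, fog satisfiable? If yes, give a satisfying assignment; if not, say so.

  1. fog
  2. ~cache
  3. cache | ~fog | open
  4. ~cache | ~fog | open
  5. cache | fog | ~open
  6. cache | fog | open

cache = False; open = True; fog = True

Unit clause (fog) forces fog = True.
Unit clause (~cache) forces cache = False.
In (cache | ~fog | open) only open is left, so open = True.
All clauses satisfied.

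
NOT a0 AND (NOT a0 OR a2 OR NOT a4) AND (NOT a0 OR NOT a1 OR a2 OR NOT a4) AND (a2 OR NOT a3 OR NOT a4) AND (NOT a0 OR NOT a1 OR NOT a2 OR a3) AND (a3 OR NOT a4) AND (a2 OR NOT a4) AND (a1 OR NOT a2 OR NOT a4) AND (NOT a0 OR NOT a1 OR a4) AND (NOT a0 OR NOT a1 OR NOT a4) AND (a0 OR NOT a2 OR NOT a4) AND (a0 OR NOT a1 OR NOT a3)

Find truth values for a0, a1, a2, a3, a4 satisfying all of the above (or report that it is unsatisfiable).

Unit clause (NOT a0) forces a0 = False.
Set a1 = False.
Set a2 = False.
  then (a2 OR NOT a4) forces a4 = False.
Set a3 = False.
All clauses satisfied.

a0: False, a1: False, a2: False, a3: False, a4: False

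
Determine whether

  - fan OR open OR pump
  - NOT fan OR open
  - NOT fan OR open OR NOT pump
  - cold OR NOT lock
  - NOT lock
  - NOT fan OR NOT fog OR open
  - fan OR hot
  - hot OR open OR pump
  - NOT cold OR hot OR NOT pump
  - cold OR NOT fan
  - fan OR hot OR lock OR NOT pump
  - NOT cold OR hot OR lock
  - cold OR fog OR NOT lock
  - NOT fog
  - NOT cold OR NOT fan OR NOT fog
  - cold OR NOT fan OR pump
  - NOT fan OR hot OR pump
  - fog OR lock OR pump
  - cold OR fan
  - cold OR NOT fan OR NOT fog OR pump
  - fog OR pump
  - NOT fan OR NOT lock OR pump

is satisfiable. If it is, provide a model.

Unit clause (NOT lock) forces lock = False.
Unit clause (NOT fog) forces fog = False.
In (fog OR lock OR pump) only pump is left, so pump = True.
Set fan = True.
  then (NOT fan OR open) forces open = True.
  then (cold OR NOT fan) forces cold = True.
  then (NOT cold OR hot OR lock) forces hot = True.
All clauses satisfied.

lock = False, fan = True, hot = True, pump = True, open = True, cold = True, fog = False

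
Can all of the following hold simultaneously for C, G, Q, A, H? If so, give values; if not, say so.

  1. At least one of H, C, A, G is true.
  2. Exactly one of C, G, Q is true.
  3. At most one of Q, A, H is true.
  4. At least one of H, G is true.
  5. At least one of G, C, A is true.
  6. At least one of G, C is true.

C: True; G: False; Q: False; A: False; H: True

  (1) {H, C, A, G}: 2 true — at least one ✓
  (2) {C, G, Q}: 1 true — exactly one ✓
  (3) {Q, A, H}: 1 true — at most one ✓
  (4) {H, G}: 1 true — at least one ✓
  (5) {G, C, A}: 1 true — at least one ✓
  (6) {G, C}: 1 true — at least one ✓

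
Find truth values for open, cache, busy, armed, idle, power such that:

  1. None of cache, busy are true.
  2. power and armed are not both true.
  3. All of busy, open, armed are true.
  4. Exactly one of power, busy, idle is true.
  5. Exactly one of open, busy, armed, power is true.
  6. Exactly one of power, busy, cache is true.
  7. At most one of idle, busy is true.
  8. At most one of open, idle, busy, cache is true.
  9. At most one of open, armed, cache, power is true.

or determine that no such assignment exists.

Case busy = True:
  Constraint (1) is violated (busy=T) — contradiction.
Case busy = False:
  Constraint (3) is violated (busy=F) — contradiction.
Both cases fail — unsatisfiable.

Unsatisfiable — no assignment works.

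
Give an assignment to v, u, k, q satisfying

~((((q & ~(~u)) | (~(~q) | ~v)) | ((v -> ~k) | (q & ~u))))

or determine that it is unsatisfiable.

v: True, u: False, k: True, q: False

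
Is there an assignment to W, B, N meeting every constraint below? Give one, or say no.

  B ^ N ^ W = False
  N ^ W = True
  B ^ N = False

W: False, B: True, N: True

B ^ N ^ W = T ^ T ^ F = False ✓
N ^ W = T ^ F = True ✓
B ^ N = T ^ T = False ✓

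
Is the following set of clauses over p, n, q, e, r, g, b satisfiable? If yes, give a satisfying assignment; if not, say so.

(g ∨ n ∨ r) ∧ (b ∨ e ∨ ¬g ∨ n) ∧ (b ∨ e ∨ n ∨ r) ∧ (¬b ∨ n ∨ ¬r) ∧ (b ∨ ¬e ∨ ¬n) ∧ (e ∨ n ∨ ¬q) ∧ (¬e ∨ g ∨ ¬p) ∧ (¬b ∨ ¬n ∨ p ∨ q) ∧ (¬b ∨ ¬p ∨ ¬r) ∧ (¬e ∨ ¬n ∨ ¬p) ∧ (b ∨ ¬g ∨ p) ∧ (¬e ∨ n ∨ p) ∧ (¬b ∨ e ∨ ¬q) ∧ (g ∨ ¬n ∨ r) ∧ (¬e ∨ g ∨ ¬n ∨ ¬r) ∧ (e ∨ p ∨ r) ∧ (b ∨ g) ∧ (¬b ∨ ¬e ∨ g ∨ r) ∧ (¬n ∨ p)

p = True; n = False; q = False; e = True; r = True; g = True; b = False

Set p = True.
Set n = False.
Set q = False.
Set e = True.
  then (¬e ∨ g ∨ ¬p) forces g = True.
Set r = True.
  then (¬b ∨ n ∨ ¬r) forces b = False.
All clauses satisfied.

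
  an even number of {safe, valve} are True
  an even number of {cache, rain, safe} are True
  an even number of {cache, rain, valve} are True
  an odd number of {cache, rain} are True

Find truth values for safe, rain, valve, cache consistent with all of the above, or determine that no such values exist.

safe=T, rain=T, valve=T, cache=F

{safe, valve}: 2 true → even ✓
{cache, rain, safe}: 2 true → even ✓
{cache, rain, valve}: 2 true → even ✓
{cache, rain}: 1 true → odd ✓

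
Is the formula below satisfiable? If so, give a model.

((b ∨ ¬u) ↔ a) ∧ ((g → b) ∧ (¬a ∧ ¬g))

a=F; u=T; g=F; b=F

  (b ∨ ¬u) ↔ a = True
    b ∨ ¬u = False
      ¬u = False
  (g → b) ∧ (¬a ∧ ¬g) = True
    g → b = True
    ¬a ∧ ¬g = True
      ¬a = True
      ¬g = True
Both conjuncts True, so the formula holds.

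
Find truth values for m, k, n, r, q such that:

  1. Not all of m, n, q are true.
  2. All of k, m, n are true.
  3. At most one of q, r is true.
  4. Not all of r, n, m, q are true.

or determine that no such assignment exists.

m = True, k = True, n = True, r = False, q = False

  (1) {m, n, q}: 2/3 true — not all ✓
  (2) {k, m, n}: all 3 true ✓
  (3) {q, r}: 0 true — at most one ✓
  (4) {r, n, m, q}: 2/4 true — not all ✓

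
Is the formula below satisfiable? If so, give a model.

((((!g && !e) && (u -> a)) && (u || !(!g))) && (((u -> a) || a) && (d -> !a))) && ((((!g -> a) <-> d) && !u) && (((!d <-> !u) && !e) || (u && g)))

Unsatisfiable — no assignment works.

Case u = True: the conjunct !u is False.
Case u = False: the formula simplifies to (((!g && !e) && !(!g)) && (d -> !a)) && (((!g -> a) <-> d) && (!d && !e)).
  g = True: the conjunct !g is False.
  g = False: the conjunct !(!g) becomes !(!False) = False.
Both cases fail — unsatisfiable.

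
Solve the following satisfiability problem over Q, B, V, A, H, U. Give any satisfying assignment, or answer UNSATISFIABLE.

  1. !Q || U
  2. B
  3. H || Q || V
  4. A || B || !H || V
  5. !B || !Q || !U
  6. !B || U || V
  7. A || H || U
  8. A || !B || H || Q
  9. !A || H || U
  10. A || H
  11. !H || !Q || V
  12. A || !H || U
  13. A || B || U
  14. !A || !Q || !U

Unit clause (B) forces B = True.
Try Q = True:
  (!Q || U) forces U = True.
  clause (!B || !Q || !U) is falsified — backtrack.
So Q = False.
Set V = False.
  then (H || Q || V) forces H = True.
  then (!B || U || V) forces U = True.
Set A = True.
All clauses satisfied.

Q=F; B=T; V=F; A=T; H=T; U=T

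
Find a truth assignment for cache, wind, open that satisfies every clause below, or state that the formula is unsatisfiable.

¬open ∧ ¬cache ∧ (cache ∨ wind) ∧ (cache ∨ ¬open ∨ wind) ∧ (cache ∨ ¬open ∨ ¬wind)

Unit clause (¬open) forces open = False.
Unit clause (¬cache) forces cache = False.
In (cache ∨ wind) only wind is left, so wind = True.
Check each clause:
  (¬open): ¬open holds.
  (¬cache): ¬cache holds.
  (cache ∨ wind): wind holds.
  (cache ∨ ¬open ∨ wind): ¬open holds.
  (cache ∨ ¬open ∨ ¬wind): ¬open holds.
All clauses satisfied.

cache=F, wind=T, open=F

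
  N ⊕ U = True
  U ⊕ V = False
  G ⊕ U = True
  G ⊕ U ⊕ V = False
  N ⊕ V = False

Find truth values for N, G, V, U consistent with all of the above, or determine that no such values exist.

Adding constraints 1, 2, 5 mod 2: every variable appears an even number of times on the left, so the left side is 0.
But the right sides sum to 1 (mod 2). 0 ≠ 1 — the system is inconsistent.

Unsatisfiable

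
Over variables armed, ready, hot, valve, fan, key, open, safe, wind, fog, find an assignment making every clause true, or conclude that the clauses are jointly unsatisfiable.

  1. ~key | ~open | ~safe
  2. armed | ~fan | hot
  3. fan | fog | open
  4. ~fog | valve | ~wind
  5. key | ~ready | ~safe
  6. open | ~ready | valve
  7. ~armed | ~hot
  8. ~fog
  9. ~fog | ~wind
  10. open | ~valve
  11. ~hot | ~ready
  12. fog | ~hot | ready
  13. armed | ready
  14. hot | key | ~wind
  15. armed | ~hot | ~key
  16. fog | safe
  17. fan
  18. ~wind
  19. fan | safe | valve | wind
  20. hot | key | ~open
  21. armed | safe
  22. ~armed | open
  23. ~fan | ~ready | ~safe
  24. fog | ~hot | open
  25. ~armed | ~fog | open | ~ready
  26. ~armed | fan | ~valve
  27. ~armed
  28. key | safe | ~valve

Case armed = True:
  Clause (~armed) is falsified — contradiction.
Case armed = False:
  (~fog) forces fog = False.
  (armed | ready) forces ready = True.
  (~hot | ~ready) forces hot = False.
  (armed | ~fan | hot) forces fan = False.
  Clause (fan) is falsified — contradiction.
Both cases fail, so the formula is unsatisfiable.

Unsatisfiable — no assignment works.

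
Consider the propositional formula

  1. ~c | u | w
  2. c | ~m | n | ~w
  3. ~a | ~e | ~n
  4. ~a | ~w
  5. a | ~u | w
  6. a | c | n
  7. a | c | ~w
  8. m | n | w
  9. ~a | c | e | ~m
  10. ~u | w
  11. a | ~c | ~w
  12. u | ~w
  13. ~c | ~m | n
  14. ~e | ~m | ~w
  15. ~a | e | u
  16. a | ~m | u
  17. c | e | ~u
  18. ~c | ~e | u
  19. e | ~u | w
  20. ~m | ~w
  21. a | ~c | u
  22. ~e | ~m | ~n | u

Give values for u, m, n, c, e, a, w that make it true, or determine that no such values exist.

u = False, m = True, n = False, c = False, e = True, a = True, w = False

Try u = True:
  (~u | w) forces w = True.
  (~a | ~w) forces a = False.
  (a | c | ~w) forces c = True.
  clause (a | ~c | ~w) is falsified — backtrack.
So u = False.
  then (u | ~w) forces w = False.
  then (~c | u | w) forces c = False.
Set m = True.
  then (a | ~m | u) forces a = True.
  then (~a | c | e | ~m) forces e = True.
  then (~e | ~m | ~n | u) forces n = False.
All clauses satisfied.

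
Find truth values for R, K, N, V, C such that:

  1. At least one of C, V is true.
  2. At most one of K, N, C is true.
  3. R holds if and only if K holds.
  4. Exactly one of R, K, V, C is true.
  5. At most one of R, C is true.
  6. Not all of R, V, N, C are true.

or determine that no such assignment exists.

R = False; K = False; N = False; V = True; C = False

  (1) {C, V}: 1 true — at least one ✓
  (2) {K, N, C}: 0 true — at most one ✓
  (3) R=F, K=F — same ✓
  (4) {R, K, V, C}: 1 true — exactly one ✓
  (5) {R, C}: 0 true — at most one ✓
  (6) {R, V, N, C}: 1/4 true — not all ✓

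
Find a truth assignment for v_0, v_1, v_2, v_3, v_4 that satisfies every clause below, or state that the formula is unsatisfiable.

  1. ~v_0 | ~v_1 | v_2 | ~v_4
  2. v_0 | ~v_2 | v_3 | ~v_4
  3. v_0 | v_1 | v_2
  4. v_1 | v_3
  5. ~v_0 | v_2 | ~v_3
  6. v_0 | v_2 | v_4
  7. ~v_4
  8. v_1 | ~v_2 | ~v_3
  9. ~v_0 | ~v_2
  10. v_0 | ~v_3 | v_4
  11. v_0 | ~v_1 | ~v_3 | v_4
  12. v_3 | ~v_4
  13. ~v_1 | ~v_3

Unit clause (~v_4) forces v_4 = False.
Set v_0 = True.
  then (~v_0 | ~v_2) forces v_2 = False.
  then (~v_0 | v_2 | ~v_3) forces v_3 = False.
  then (v_1 | v_3) forces v_1 = True.
All clauses satisfied.

v_0: True, v_1: True, v_2: False, v_3: False, v_4: False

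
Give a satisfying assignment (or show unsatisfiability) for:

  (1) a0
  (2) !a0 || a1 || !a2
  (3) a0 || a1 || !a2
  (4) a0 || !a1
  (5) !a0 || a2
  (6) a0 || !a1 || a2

a0 = True, a1 = True, a2 = True

Unit clause (a0) forces a0 = True.
In (!a0 || a2) only a2 is left, so a2 = True.
In (!a0 || a1 || !a2) only a1 is left, so a1 = True.
Check each clause:
  (a0): a0 holds.
  (!a0 || a1 || !a2): a1 holds.
  (a0 || a1 || !a2): a0 holds.
  (a0 || !a1): a0 holds.
  (!a0 || a2): a2 holds.
  (a0 || !a1 || a2): a0 holds.
All clauses satisfied.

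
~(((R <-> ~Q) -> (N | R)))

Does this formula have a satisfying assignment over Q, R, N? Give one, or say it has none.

Q: True, R: False, N: False

  ~(((R <-> ~Q) -> (N | R))) = True
    (R <-> ~Q) -> (N | R) = False
      R <-> ~Q = True
        ~Q = False
      N | R = False
The formula evaluates to True.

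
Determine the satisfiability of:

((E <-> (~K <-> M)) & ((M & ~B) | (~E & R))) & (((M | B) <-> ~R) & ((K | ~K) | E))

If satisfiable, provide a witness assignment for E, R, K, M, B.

E = False, R = False, K = True, M = True, B = False

  (E <-> (~K <-> M)) & ((M & ~B) | (~E & R)) = True
    E <-> (~K <-> M) = True
      ~K <-> M = False
        ~K = False
    (M & ~B) | (~E & R) = True
      M & ~B = True
        ~B = True
      ~E & R = False
        ~E = True
  ((M | B) <-> ~R) & ((K | ~K) | E) = True
    (M | B) <-> ~R = True
      M | B = True
      ~R = True
    (K | ~K) | E = True
      K | ~K = True
        ~K = False
Both conjuncts True, so the formula holds.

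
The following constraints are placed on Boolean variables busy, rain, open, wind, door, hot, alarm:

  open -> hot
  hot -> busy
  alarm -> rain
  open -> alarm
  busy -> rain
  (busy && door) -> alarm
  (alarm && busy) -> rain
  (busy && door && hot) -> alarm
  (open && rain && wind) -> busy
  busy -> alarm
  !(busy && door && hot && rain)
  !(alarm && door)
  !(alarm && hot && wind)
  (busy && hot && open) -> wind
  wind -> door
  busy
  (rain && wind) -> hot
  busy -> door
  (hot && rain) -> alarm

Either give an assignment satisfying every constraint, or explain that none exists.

Case busy = True:
  (!busy || door) forces door = True.
  (!alarm || !door) forces alarm = False.
  Clause (alarm || !busy) is falsified — contradiction.
Case busy = False:
  Clause (busy) is falsified — contradiction.
Both cases fail, so the formula is unsatisfiable.

Unsatisfiable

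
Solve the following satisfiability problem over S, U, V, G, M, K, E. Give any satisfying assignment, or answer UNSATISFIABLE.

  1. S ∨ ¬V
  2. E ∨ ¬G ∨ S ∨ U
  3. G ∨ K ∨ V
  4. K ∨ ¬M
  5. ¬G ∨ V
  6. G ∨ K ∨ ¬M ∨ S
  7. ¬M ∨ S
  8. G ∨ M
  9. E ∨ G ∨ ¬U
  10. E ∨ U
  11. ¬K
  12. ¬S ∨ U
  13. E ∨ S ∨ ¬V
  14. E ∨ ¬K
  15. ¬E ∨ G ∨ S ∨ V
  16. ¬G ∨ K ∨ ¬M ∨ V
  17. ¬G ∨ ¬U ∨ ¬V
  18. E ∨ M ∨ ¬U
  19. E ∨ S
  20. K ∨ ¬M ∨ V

UNSATISFIABLE

Case K = True:
  Clause (¬K) is falsified — contradiction.
Case K = False:
  (K ∨ ¬M) forces M = False.
  (G ∨ M) forces G = True.
  (¬G ∨ V) forces V = True.
  (S ∨ ¬V) forces S = True.
  (¬S ∨ U) forces U = True.
  Clause (¬G ∨ ¬U ∨ ¬V) is falsified — contradiction.
Both cases fail, so the formula is unsatisfiable.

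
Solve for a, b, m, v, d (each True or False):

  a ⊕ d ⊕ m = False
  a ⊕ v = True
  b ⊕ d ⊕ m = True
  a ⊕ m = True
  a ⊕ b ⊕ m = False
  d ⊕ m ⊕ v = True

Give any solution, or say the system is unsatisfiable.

a=F, b=T, m=T, v=T, d=T

a ⊕ d ⊕ m = F ⊕ T ⊕ T = False ✓
a ⊕ v = F ⊕ T = True ✓
b ⊕ d ⊕ m = T ⊕ T ⊕ T = True ✓
a ⊕ m = F ⊕ T = True ✓
a ⊕ b ⊕ m = F ⊕ T ⊕ T = False ✓
d ⊕ m ⊕ v = T ⊕ T ⊕ T = True ✓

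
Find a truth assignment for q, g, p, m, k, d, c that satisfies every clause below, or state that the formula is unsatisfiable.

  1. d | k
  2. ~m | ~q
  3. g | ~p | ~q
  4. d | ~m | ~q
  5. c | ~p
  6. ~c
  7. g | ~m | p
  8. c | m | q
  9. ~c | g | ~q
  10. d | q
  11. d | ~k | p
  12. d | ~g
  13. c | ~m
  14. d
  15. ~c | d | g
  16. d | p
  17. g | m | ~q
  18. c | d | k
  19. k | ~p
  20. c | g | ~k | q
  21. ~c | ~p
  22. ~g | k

Unit clause (~c) forces c = False.
In (c | ~m) only ~m is left, so m = False.
Unit clause (d) forces d = True.
In (c | ~p) only ~p is left, so p = False.
In (c | m | q) only q is left, so q = True.
In (g | m | ~q) only g is left, so g = True.
In (~g | k) only k is left, so k = True.
All clauses satisfied.

q=T, g=T, p=F, m=F, k=T, d=T, c=F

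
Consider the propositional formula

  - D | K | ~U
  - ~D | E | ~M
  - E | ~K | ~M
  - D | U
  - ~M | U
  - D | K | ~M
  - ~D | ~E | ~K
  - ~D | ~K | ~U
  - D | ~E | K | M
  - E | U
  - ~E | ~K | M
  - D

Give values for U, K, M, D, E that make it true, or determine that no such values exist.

U=F; K=F; M=F; D=T; E=T

Unit clause (D) forces D = True.
Set U = False.
  then (~M | U) forces M = False.
  then (E | U) forces E = True.
  then (~E | ~K | M) forces K = False.
All clauses satisfied.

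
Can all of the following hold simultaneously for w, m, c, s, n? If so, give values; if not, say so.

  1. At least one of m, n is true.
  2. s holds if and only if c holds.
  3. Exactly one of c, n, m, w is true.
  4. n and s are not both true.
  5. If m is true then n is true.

w = False, m = False, c = False, s = False, n = True

  (1) {m, n}: 1 true — at least one ✓
  (2) s=F, c=F — same ✓
  (3) {c, n, m, w}: 1 true — exactly one ✓
  (4) n=T, s=F — not both ✓
  (5) m=F ⇒ n: vacuous ✓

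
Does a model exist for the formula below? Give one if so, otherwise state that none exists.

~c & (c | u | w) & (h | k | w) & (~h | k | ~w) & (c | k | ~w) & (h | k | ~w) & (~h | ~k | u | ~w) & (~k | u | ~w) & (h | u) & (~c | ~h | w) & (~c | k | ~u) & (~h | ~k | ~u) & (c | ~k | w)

c = False, u = True, k = False, h = True, w = False

Unit clause (~c) forces c = False.
Try u = False:
  (c | u | w) forces w = True.
  (c | k | ~w) forces k = True.
  clause (~k | u | ~w) is falsified — backtrack.
So u = True.
Set k = False.
  then (c | k | ~w) forces w = False.
  then (h | k | w) forces h = True.
All clauses satisfied.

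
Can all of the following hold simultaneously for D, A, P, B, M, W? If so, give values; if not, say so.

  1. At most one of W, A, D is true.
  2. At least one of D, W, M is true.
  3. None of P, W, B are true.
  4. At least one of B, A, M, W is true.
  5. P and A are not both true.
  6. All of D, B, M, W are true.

Case B = True:
  Constraint (3) is violated (B=T) — contradiction.
Case B = False:
  Constraint (6) is violated (B=F) — contradiction.
Both cases fail — unsatisfiable.

Unsatisfiable — no assignment works.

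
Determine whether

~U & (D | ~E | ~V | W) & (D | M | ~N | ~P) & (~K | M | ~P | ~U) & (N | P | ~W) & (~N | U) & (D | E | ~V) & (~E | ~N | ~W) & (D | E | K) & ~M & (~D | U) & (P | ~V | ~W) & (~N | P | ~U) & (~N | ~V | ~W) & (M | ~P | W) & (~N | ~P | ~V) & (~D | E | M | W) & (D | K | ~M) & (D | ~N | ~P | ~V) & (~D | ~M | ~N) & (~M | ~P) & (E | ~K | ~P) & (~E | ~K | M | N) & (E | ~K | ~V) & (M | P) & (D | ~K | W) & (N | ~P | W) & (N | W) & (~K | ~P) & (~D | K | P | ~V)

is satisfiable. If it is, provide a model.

Unit clause (~U) forces U = False.
In (~N | U) only ~N is left, so N = False.
Unit clause (~M) forces M = False.
In (~D | U) only ~D is left, so D = False.
In (M | P) only P is left, so P = True.
In (N | ~P | W) only W is left, so W = True.
In (~K | ~P) only ~K is left, so K = False.
In (D | E | K) only E is left, so E = True.
Set V = True.
All clauses satisfied.

E = True; U = False; K = False; D = False; W = True; P = True; M = False; V = True; N = False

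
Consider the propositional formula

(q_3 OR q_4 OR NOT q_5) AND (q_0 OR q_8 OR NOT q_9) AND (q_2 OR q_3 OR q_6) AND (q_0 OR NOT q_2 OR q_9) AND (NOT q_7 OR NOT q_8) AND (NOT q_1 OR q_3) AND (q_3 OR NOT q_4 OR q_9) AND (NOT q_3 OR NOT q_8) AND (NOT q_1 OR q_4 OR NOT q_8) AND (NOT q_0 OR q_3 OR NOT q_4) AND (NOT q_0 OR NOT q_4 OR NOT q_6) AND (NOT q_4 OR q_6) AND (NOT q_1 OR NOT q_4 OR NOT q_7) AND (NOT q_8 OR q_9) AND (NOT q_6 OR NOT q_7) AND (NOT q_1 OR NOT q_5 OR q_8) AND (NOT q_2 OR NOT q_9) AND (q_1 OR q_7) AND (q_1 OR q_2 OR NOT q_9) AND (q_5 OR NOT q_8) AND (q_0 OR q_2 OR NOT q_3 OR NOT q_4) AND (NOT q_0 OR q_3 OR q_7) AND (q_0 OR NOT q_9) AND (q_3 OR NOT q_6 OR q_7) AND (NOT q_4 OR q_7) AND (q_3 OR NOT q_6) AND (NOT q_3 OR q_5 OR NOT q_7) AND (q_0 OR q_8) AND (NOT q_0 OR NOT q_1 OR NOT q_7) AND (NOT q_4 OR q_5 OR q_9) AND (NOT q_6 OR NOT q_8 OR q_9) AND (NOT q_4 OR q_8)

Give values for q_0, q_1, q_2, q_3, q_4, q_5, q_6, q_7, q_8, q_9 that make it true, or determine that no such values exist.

q_0: True; q_1: True; q_2: False; q_3: True; q_4: False; q_5: False; q_6: False; q_7: False; q_8: False; q_9: False

Set q_0 = True.
Set q_1 = True.
  then (NOT q_1 OR q_3) forces q_3 = True.
  then (NOT q_3 OR NOT q_8) forces q_8 = False.
  then (NOT q_1 OR NOT q_5 OR q_8) forces q_5 = False.
  then (NOT q_3 OR q_5 OR NOT q_7) forces q_7 = False.
  then (NOT q_4 OR q_8) forces q_4 = False.
Set q_2 = False.
Set q_6 = False.
Set q_9 = False.
All clauses satisfied.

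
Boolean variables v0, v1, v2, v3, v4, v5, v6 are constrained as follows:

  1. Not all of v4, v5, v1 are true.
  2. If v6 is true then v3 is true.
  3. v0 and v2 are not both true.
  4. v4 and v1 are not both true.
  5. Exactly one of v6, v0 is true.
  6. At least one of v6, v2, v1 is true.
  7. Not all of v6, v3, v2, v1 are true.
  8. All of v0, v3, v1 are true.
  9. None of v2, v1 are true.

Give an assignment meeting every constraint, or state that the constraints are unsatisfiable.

The formula is unsatisfiable.

Case v1 = True:
  Constraint (9) is violated (v1=T) — contradiction.
Case v1 = False:
  Constraint (8) is violated (v1=F) — contradiction.
Both cases fail — unsatisfiable.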